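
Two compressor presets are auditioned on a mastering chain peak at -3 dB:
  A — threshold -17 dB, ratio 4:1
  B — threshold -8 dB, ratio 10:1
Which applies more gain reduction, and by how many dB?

A: overshoot 14 dB → output overshoot 3.5 dB → GR 10.5 dB.
B: overshoot 5 dB → output overshoot 0.5 dB → GR 4.5 dB.
Difference: 6 dB in favour of A.

A, by 6 dB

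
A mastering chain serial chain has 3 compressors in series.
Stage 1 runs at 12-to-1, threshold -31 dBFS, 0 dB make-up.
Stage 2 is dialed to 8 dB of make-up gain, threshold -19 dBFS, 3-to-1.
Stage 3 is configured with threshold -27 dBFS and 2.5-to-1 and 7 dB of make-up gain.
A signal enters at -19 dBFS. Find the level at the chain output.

-18 dBFS

Stage 1: -19 dBFS is 12 dB over -31 dBFS; at 12:1 that becomes 1 dB over, giving -30 dBFS.
Stage 2: -30 dBFS is at or below the -19 dBFS threshold — no compression; make-up brings it to -22 dBFS.
Stage 3: 5 dB above -27 dBFS, reduced 2.5:1 to 2 dB above → -25 dBFS; +7 dB make-up → -18 dBFS.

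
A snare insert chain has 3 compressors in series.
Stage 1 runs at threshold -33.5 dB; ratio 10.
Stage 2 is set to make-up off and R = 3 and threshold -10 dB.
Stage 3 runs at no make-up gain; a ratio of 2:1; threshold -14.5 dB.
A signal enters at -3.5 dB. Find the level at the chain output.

Stage 1: overshoot 30 dB → 30/10 = 3 dB → -30.5 dB.
Stage 2: -30.5 dB is at or below the -10 dB threshold — no compression; output -30.5 dB.
Stage 3: below threshold (-30.5 ≤ -14.5); passes unchanged; output -30.5 dB.

-30.5 dB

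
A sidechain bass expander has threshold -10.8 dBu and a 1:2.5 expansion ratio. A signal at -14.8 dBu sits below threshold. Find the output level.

-20.8 dBu

The input is 4 dB below the -10.8 dBu threshold.
A 1:2.5 expander multiplies undershoot by 2.5: 4 × 2.5 = 10 dB below threshold.
Output = -10.8 − 10 = -20.8 dBu.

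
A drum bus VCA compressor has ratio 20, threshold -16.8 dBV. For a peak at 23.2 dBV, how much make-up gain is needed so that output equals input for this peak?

The peak compresses to -16.8 + 40/20 = -14.8 dBV.
To reach 23.2 dBV requires 23.2 − (-14.8) = 38 dB of make-up.

38 dB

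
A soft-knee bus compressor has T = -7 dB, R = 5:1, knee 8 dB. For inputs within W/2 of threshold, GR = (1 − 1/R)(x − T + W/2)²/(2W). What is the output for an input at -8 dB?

x − T + W/2 = -8 − (-7) + 4 = 3.
GR = (1 − 1/5) × 3² / 16 = 0.8 × 9 / 16 = 0.45 dB.
Output = -8 − 0.45 = -8.45 dB.

-8.45 dB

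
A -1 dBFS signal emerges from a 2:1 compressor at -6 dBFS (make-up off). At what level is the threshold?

Gain reduction = -1 − (-6) = 5 dB; output overshoot = GR / (R − 1) = 5 / 1 = 5 dB.
Threshold = output − output overshoot = -6 − 5 = -11 dBFS.

-11 dBFS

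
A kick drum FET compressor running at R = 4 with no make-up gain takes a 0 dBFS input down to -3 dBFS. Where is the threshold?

Let T be the threshold. Output overshoot = (input overshoot)/R, so -3 − T = (0 − T)/4.
4·(-3 − T) = 0 − T → 3·T = -12 − 0 = -12.
T = -12/3 = -4 dBFS.

-4 dBFS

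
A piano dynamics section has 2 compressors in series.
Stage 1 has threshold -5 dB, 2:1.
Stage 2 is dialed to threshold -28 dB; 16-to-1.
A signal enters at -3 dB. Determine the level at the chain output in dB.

-26.5 dB

Stage 1: -3 dB is 2 dB over -5 dB; at 2:1 that becomes 1 dB over, giving -4 dB.
Stage 2: 24 dB above -28 dB, reduced 16:1 to 1.5 dB above → -26.5 dB.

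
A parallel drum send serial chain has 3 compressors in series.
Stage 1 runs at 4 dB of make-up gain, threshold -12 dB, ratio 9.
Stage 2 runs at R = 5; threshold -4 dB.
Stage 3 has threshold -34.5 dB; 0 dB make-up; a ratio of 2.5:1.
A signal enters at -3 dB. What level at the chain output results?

Stage 1: overshoot 9 dB → 9/9 = 1 dB → -11 dB; +4 dB make-up → -7 dB.
Stage 2: below threshold (-7 ≤ -4); passes unchanged; output -7 dB.
Stage 3: -7 dB is 27.5 dB over -34.5 dB; at 2.5:1 that becomes 11 dB over, giving -23.5 dB.

-23.5 dB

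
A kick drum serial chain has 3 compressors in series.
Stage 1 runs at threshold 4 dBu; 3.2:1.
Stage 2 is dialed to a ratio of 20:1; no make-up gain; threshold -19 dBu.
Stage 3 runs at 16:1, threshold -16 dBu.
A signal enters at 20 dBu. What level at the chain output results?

-17.6 dBu

Stage 1: 20 dBu is 16 dB over 4 dBu; at 3.2:1 that becomes 5 dB over, giving 9 dBu.
Stage 2: 28 dB above -19 dBu, reduced 20:1 to 1.4 dB above → -17.6 dBu.
Stage 3: -17.6 dBu is at or below the -16 dBu threshold — no compression; output -17.6 dBu.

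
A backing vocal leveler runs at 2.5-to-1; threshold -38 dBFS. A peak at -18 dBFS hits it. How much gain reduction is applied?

12 dB

The signal is 20 dB above threshold.
At 2.5:1, output sits 20/2.5 = 8 dB above threshold.
So the signal is attenuated by 20 − 8 = 12 dB.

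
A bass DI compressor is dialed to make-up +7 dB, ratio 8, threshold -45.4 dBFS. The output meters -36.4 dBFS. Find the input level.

Remove make-up: -36.4 − 7 = -43.4 dBFS.
The compressed level sits -43.4 − (-45.4) = 2 dB over threshold.
Before 8:1 compression the overshoot was 2 × 8 = 16 dB, so input = -45.4 + 16 = -29.4 dBFS.

-29.4 dBFS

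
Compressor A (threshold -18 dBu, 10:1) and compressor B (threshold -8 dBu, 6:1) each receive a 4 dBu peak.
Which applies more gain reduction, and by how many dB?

A, by 9.8 dB

A: overshoot 22 dB → output overshoot 2.2 dB → GR 19.8 dB.
B: overshoot 12 dB → output overshoot 2 dB → GR 10 dB.
Difference: 9.8 dB in favour of A.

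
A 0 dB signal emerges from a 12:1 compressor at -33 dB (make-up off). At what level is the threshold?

-36 dB

Gain reduction = 0 − (-33) = 33 dB; output overshoot = GR / (R − 1) = 33 / 11 = 3 dB.
Threshold = output − output overshoot = -33 − 3 = -36 dB.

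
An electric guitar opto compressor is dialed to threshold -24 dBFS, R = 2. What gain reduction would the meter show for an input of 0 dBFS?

0 dBFS exceeds the threshold by 24 dB.
After 2:1 compression the overshoot becomes 24/2 = 12 dB.
Gain reduction = 24 − 12 = 12 dB.

12 dB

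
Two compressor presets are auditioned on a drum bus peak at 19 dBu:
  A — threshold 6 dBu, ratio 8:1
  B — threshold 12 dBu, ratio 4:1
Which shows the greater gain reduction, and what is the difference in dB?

A: overshoot 13 dB → output overshoot 1.625 dB → GR 11.375 dB.
B: overshoot 7 dB → output overshoot 1.75 dB → GR 5.25 dB.
A reduces 6.125 dB more.

A, by 6.125 dB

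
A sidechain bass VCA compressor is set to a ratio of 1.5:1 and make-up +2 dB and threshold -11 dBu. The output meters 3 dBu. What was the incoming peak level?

7 dBu

Stripping the +2 dB make-up gives 1 dBu at the gain stage.
Post-compression overshoot = 1 − (-11) = 12 dB.
Input overshoot = R × output overshoot = 18 dB → input = -11 + 18 = 7 dBu.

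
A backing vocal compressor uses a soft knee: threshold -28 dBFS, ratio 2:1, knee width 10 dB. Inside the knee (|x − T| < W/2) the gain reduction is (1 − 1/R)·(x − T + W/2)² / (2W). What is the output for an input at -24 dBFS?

x − T + W/2 = -24 − (-28) + 5 = 9.
GR = (1 − 1/2) × 9² / 20 = 0.5 × 81 / 20 = 2.025 dB.
Output = -24 − 2.025 = -26.025 dBFS.

-26.025 dBFS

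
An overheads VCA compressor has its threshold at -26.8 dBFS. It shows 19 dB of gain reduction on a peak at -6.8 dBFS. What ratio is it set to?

Input overshoot = -6.8 − (-26.8) = 20 dB.
Output overshoot = 20 − 19 = 1 dB.
Ratio = input overshoot / output overshoot = 20 / 1 = 20.

20:1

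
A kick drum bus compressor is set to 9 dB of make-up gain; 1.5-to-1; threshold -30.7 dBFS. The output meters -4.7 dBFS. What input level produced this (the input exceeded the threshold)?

-5.2 dBFS

Remove make-up: -4.7 − 9 = -13.7 dBFS.
The compressed level sits -13.7 − (-30.7) = 17 dB over threshold.
Before 1.5:1 compression the overshoot was 17 × 1.5 = 25.5 dB, so input = -30.7 + 25.5 = -5.2 dBFS.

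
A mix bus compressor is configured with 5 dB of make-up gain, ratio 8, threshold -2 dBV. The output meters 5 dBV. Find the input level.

Stripping the +5 dB make-up gives 0 dBV at the gain stage.
Post-compression overshoot = 0 − (-2) = 2 dB.
Input overshoot = R × output overshoot = 16 dB → input = -2 + 16 = 14 dBV.

14 dBV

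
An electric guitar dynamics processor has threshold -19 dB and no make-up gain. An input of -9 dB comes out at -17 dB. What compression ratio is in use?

5:1

Input overshoot = -9 − (-19) = 10 dB; output overshoot = -17 − (-19) = 2 dB.
Ratio = 10 / 2 = 5.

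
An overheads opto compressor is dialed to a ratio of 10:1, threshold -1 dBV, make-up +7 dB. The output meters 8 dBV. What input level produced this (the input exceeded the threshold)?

19 dBV

Remove make-up: 8 − 7 = 1 dBV.
The compressed level sits 1 − (-1) = 2 dB over threshold.
Undo the ratio: input overshoot = 2 × 10 = 20 dB, giving input = 19 dBV.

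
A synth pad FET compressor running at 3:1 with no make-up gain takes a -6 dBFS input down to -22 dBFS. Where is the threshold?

Let T be the threshold. Output overshoot = (input overshoot)/R, so -22 − T = (-6 − T)/3.
3·(-22 − T) = -6 − T → 2·T = -66 − (-6) = -60.
T = -60/2 = -30 dBFS.

-30 dBFS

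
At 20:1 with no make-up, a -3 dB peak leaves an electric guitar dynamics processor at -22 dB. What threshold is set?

-23 dB

Input is 20 dB above T (since output overshoot × R = input overshoot: (-22 − T)·20 = -3 − T gives T = -23 dB).
Check: -23 + (-3 − (-23))/20 = -23 + 1 = -22 dB. ✓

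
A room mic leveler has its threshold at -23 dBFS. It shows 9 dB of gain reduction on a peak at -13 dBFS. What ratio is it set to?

10:1

Input overshoot = -13 − (-23) = 10 dB.
Output overshoot = 10 − 9 = 1 dB.
Ratio = input overshoot / output overshoot = 10 / 1 = 10.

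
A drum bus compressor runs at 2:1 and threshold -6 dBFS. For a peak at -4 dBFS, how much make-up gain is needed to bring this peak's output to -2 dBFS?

The peak compresses to -6 + 2/2 = -5 dBFS.
To reach -2 dBFS requires -2 − (-5) = 3 dB of make-up.

3 dB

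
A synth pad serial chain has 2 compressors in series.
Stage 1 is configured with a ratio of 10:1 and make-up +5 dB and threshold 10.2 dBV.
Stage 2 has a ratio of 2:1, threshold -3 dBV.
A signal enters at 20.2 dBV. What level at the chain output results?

Stage 1: 20.2 dBV is 10 dB over 10.2 dBV; at 10:1 that becomes 1 dB over, giving 11.2 dBV; +5 dB make-up → 16.2 dBV.
Stage 2: 16.2 dBV is 19.2 dB over -3 dBV; at 2:1 that becomes 9.6 dB over, giving 6.6 dBV.

6.6 dBV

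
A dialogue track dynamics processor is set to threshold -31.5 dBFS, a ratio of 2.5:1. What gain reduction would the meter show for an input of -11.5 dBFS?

Overshoot = -11.5 − (-31.5) = 20 dB.
A 2.5:1 ratio leaves 8 dB of that excess.
So the signal is attenuated by 20 − 8 = 12 dB.

12 dB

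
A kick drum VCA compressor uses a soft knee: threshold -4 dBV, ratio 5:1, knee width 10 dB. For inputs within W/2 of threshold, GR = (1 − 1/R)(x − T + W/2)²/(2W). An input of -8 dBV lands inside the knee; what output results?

x − T + W/2 = -8 − (-4) + 5 = 1.
GR = (1 − 1/5) × 1² / 20 = 0.8 × 1 / 20 = 0.04 dB.
Output = -8 − 0.04 = -8.04 dBV.

-8.04 dBV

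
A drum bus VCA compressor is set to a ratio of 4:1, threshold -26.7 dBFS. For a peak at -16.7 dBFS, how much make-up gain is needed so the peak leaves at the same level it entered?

7.5 dB

Without make-up, output = threshold + overshoot/4 = -26.7 + 2.5 = -24.2 dBFS.
Gap to target: 7.5 dB.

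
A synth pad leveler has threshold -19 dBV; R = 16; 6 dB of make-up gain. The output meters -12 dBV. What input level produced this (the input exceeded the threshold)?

Before make-up, the level was -12 − 6 = -18 dBV.
That's 1 dB above the -19 dBV threshold.
Undo the ratio: input overshoot = 1 × 16 = 16 dB, giving input = -3 dBV.

-3 dBV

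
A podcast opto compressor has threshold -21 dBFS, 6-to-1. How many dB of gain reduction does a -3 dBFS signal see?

15 dB

The signal is 18 dB above threshold.
After 6:1 compression the overshoot becomes 18/6 = 3 dB.
Gain reduction = 18 − 3 = 15 dB.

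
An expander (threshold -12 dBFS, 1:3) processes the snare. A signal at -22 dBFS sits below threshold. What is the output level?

-42 dBFS

Undershoot = (-12) − (-22) = 10 dB.
At 1:3, that expands to 30 dB under threshold.
Output = -12 − 30 = -42 dBFS.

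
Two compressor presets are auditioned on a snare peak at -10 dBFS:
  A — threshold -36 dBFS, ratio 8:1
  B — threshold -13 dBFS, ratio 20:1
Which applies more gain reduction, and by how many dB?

A: GR = 26 − 26/8 = 22.75 dB.
B: GR = 3 − 3/20 = 2.85 dB.
A reduces 19.9 dB more.

A, by 19.9 dB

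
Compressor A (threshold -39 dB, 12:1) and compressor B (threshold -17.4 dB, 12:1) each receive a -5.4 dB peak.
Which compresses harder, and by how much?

A: overshoot 33.6 dB → output overshoot 2.8 dB → GR 30.8 dB.
B: overshoot 12 dB → output overshoot 1 dB → GR 11 dB.
Difference: 19.8 dB in favour of A.

A, by 19.8 dB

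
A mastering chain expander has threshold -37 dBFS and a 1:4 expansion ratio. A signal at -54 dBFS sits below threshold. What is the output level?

Undershoot = (-37) − (-54) = 17 dB.
At 1:4, that expands to 68 dB under threshold.
Output = -37 − 68 = -105 dBFS.

-105 dBFS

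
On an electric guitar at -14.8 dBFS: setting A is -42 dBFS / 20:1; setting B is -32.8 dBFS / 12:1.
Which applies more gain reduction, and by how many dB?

A: overshoot 27.2 dB → output overshoot 1.36 dB → GR 25.84 dB.
B: overshoot 18 dB → output overshoot 1.5 dB → GR 16.5 dB.
Difference: 9.34 dB in favour of A.

A, by 9.34 dB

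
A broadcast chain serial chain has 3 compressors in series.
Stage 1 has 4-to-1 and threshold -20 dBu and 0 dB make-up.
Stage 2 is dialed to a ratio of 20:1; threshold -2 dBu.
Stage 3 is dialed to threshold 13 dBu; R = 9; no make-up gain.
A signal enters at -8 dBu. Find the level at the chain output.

-17 dBu

Stage 1: -8 dBu is 12 dB over -20 dBu; at 4:1 that becomes 3 dB over, giving -17 dBu.
Stage 2: -17 dBu ≤ -2 dBu, so stage 2 doesn't engage; output -17 dBu.
Stage 3: below threshold (-17 ≤ 13); passes unchanged; output -17 dBu.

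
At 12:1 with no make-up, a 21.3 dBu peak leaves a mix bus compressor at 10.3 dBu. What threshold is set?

Input is 12 dB above T (since output overshoot × R = input overshoot: (10.3 − T)·12 = 21.3 − T gives T = 9.3 dBu).
Check: 9.3 + (21.3 − 9.3)/12 = 9.3 + 1 = 10.3 dBu. ✓

9.3 dBu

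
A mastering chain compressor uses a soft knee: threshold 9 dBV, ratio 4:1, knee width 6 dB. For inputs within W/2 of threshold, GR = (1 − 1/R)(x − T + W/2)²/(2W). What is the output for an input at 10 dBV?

x − T + W/2 = 10 − 9 + 3 = 4.
GR = (1 − 1/4) × 4² / 12 = 0.75 × 16 / 12 = 1 dB.
Output = 10 − 1 = 9 dBV.

9 dBV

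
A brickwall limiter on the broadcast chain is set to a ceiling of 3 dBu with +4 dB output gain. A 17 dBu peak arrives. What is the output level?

A brickwall limiter is an ∞:1 compressor: any input above the ceiling is clamped to 3 dBu.
Output gain then adds 4 dB: 3 + 4 = 7 dBu.

7 dBu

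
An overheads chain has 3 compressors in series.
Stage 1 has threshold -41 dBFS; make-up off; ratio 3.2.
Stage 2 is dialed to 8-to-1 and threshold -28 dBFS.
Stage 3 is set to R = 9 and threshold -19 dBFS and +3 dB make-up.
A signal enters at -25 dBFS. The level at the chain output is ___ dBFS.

-33 dBFS

Stage 1: -25 dBFS is 16 dB over -41 dBFS; at 3.2:1 that becomes 5 dB over, giving -36 dBFS.
Stage 2: below threshold (-36 ≤ -28); passes unchanged; output -36 dBFS.
Stage 3: below threshold (-36 ≤ -19); passes unchanged; make-up brings it to -33 dBFS.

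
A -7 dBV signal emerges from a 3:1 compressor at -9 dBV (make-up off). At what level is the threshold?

Input is 3 dB above T (since output overshoot × R = input overshoot: (-9 − T)·3 = -7 − T gives T = -10 dBV).
Check: -10 + (-7 − (-10))/3 = -10 + 1 = -9 dBV. ✓

-10 dBV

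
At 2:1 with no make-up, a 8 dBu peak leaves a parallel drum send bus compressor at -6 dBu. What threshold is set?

Input is 28 dB above T (since output overshoot × R = input overshoot: (-6 − T)·2 = 8 − T gives T = -20 dBu).
Check: -20 + (8 − (-20))/2 = -20 + 14 = -6 dBu. ✓

-20 dBu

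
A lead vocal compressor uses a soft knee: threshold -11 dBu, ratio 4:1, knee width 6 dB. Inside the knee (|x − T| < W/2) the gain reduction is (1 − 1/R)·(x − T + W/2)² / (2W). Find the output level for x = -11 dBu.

-11.5625 dBu

x − T + W/2 = -11 − (-11) + 3 = 3.
GR = (1 − 1/4) × 3² / 12 = 0.75 × 9 / 12 = 0.5625 dB.
Output = -11 − 0.5625 = -11.5625 dBu.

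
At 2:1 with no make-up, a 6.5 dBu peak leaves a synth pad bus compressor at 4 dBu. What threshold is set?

Gain reduction = 6.5 − 4 = 2.5 dB; output overshoot = GR / (R − 1) = 2.5 / 1 = 2.5 dB.
Threshold = output − output overshoot = 4 − 2.5 = 1.5 dBu.

1.5 dBu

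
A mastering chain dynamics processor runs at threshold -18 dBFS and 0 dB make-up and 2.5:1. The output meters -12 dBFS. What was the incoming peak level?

The compressed level sits -12 − (-18) = 6 dB over threshold.
Undo the ratio: input overshoot = 6 × 2.5 = 15 dB, giving input = -3 dBFS.

-3 dBFS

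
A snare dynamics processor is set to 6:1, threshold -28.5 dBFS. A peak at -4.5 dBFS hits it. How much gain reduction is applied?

Overshoot = -4.5 − (-28.5) = 24 dB.
At 6:1, output sits 24/6 = 4 dB above threshold.
So the signal is attenuated by 24 − 4 = 20 dB.

20 dB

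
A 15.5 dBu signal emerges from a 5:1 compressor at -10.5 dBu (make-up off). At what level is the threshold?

Let T be the threshold. Output overshoot = (input overshoot)/R, so -10.5 − T = (15.5 − T)/5.
5·(-10.5 − T) = 15.5 − T → 4·T = -52.5 − 15.5 = -68.
T = -68/4 = -17 dBu.

-17 dBu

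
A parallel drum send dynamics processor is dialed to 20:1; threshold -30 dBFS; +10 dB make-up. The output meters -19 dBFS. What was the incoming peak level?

-10 dBFS

Remove make-up: -19 − 10 = -29 dBFS.
That's 1 dB above the -30 dBFS threshold.
Undo the ratio: input overshoot = 1 × 20 = 20 dB, giving input = -10 dBFS.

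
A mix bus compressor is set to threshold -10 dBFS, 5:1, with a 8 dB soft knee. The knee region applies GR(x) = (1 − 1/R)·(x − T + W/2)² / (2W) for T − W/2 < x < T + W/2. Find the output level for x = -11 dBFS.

x − T + W/2 = -11 − (-10) + 4 = 3.
GR = (1 − 1/5) × 3² / 16 = 0.8 × 9 / 16 = 0.45 dB.
Output = -11 − 0.45 = -11.45 dBFS.

-11.45 dBFS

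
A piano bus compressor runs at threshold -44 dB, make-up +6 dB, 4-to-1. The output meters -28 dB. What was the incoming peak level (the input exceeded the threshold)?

Remove make-up: -28 − 6 = -34 dB.
That's 10 dB above the -44 dB threshold.
Input overshoot = R × output overshoot = 40 dB → input = -44 + 40 = -4 dB.

-4 dB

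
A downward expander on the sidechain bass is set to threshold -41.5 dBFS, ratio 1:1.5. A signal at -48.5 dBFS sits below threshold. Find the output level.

Undershoot = (-41.5) − (-48.5) = 7 dB.
At 1:1.5, that expands to 10.5 dB under threshold.
Output = -41.5 − 10.5 = -52 dBFS.

-52 dBFS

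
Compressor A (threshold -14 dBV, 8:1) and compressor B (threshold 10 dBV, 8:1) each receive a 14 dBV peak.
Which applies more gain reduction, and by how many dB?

A: 28 dB over, compressed to 3.5 dB over, so 24.5 dB of GR.
B: 4 dB over, compressed to 0.5 dB over, so 3.5 dB of GR.
Difference: 21 dB in favour of A.

A, by 21 dB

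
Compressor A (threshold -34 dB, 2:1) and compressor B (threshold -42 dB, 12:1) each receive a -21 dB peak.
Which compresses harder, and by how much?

A: GR = 13 − 13/2 = 6.5 dB.
B: GR = 21 − 21/12 = 19.25 dB.
Difference: 12.75 dB in favour of B.

B, by 12.75 dB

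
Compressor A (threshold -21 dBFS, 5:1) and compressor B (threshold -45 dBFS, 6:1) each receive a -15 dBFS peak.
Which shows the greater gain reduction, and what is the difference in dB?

B, by 20.2 dB

A: GR = 6 − 6/5 = 4.8 dB.
B: GR = 30 − 30/6 = 25 dB.
B reduces 20.2 dB more.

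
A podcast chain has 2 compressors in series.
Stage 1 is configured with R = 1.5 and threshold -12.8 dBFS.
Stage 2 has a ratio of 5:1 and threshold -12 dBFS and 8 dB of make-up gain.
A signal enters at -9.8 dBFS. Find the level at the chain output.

-3.76 dBFS

Stage 1: 3 dB above -12.8 dBFS, reduced 1.5:1 to 2 dB above → -10.8 dBFS.
Stage 2: overshoot 1.2 dB → 1.2/5 = 0.24 dB → -11.76 dBFS; +8 dB make-up → -3.76 dBFS.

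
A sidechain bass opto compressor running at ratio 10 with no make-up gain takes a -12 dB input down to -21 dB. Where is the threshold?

-22 dB

Gain reduction = -12 − (-21) = 9 dB; output overshoot = GR / (R − 1) = 9 / 9 = 1 dB.
Threshold = output − output overshoot = -21 − 1 = -22 dB.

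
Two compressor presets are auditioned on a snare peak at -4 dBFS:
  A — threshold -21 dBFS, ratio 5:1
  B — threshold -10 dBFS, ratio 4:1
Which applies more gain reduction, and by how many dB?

A: overshoot 17 dB → output overshoot 3.4 dB → GR 13.6 dB.
B: overshoot 6 dB → output overshoot 1.5 dB → GR 4.5 dB.
A applies 9.1 dB more gain reduction.

A, by 9.1 dB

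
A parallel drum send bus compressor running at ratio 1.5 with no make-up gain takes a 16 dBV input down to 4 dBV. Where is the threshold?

Let T be the threshold. Output overshoot = (input overshoot)/R, so 4 − T = (16 − T)/1.5.
1.5·(4 − T) = 16 − T → 0.5·T = 6 − 16 = -10.
T = -10/0.5 = -20 dBV.

-20 dBV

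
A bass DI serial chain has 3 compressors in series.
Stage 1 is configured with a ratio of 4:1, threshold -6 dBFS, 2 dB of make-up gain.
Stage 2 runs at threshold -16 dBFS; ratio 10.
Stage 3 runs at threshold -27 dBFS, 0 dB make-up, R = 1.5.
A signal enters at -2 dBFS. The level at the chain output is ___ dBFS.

Stage 1: 4 dB above -6 dBFS, reduced 4:1 to 1 dB above → -5 dBFS; +2 dB make-up → -3 dBFS.
Stage 2: overshoot 13 dB → 13/10 = 1.3 dB → -14.7 dBFS.
Stage 3: 12.3 dB above -27 dBFS, reduced 1.5:1 to 8.2 dB above → -18.8 dBFS.

-18.8 dBFS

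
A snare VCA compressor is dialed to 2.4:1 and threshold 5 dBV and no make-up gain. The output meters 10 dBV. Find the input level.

17 dBV

The compressed level sits 10 − 5 = 5 dB over threshold.
Undo the ratio: input overshoot = 5 × 2.4 = 12 dB, giving input = 17 dBV.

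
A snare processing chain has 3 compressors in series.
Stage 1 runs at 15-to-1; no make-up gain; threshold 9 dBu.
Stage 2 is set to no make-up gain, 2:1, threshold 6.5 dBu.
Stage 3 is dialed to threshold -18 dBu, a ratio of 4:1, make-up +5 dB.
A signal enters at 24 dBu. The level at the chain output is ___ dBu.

-6.4375 dBu

Stage 1: 24 dBu is 15 dB over 9 dBu; at 15:1 that becomes 1 dB over, giving 10 dBu.
Stage 2: overshoot 3.5 dB → 3.5/2 = 1.75 dB → 8.25 dBu.
Stage 3: overshoot 26.25 dB → 26.25/4 = 6.5625 dB → -11.4375 dBu; +5 dB make-up → -6.4375 dBu.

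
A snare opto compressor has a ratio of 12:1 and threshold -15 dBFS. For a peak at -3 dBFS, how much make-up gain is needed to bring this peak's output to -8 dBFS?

Without make-up, output = threshold + overshoot/12 = -15 + 1 = -14 dBFS.
Gap to target: 6 dB.

6 dB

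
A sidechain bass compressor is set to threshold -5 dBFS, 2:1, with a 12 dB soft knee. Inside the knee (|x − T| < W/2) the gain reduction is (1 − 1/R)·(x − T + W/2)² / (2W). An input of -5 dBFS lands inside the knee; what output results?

-5.75 dBFS

x − T + W/2 = -5 − (-5) + 6 = 6.
GR = (1 − 1/2) × 6² / 24 = 0.5 × 36 / 24 = 0.75 dB.
Output = -5 − 0.75 = -5.75 dBFS.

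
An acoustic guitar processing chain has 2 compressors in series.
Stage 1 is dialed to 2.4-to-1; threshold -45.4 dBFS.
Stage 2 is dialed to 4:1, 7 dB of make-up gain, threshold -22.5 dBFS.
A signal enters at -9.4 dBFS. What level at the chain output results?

-23.4 dBFS

Stage 1: 36 dB above -45.4 dBFS, reduced 2.4:1 to 15 dB above → -30.4 dBFS.
Stage 2: -30.4 dBFS is at or below the -22.5 dBFS threshold — no compression; make-up brings it to -23.4 dBFS.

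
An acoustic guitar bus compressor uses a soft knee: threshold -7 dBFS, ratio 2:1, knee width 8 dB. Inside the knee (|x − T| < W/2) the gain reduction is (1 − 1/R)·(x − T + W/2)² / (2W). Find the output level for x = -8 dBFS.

x − T + W/2 = -8 − (-7) + 4 = 3.
GR = (1 − 1/2) × 3² / 16 = 0.5 × 9 / 16 = 0.28125 dB.
Output = -8 − 0.28125 = -8.28125 dBFS.

-8.28125 dBFS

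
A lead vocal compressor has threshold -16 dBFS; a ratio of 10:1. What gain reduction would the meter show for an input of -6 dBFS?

-6 dBFS exceeds the threshold by 10 dB.
After 10:1 compression the overshoot becomes 10/10 = 1 dB.
So the signal is attenuated by 10 − 1 = 9 dB.

9 dB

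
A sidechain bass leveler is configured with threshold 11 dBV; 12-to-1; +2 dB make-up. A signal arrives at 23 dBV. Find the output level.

The input is 12 dB above the 11 dBV threshold.
The 12 dB excess becomes 1 dB after 12:1 reduction.
That puts the output at 12 dBV; make-up adds 2 dB, giving 14 dBV.

14 dBV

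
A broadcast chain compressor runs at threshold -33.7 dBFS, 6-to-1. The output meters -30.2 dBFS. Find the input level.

That's 3.5 dB above the -33.7 dBFS threshold.
Input overshoot = R × output overshoot = 21 dB → input = -33.7 + 21 = -12.7 dBFS.

-12.7 dBFS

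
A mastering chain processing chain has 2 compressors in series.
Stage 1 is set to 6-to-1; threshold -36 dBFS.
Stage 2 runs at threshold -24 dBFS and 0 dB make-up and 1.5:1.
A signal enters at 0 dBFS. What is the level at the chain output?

Stage 1: 36 dB above -36 dBFS, reduced 6:1 to 6 dB above → -30 dBFS.
Stage 2: below threshold (-30 ≤ -24); passes unchanged; output -30 dBFS.

-30 dBFS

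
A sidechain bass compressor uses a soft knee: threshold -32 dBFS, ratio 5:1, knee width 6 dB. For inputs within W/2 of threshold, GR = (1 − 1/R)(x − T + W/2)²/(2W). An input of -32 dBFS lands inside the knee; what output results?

-32.6 dBFS

x − T + W/2 = -32 − (-32) + 3 = 3.
GR = (1 − 1/5) × 3² / 12 = 0.8 × 9 / 12 = 0.6 dB.
Output = -32 − 0.6 = -32.6 dBFS.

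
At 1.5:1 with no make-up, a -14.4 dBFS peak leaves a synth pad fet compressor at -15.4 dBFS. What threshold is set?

-17.4 dBFS

Let T be the threshold. Output overshoot = (input overshoot)/R, so -15.4 − T = (-14.4 − T)/1.5.
1.5·(-15.4 − T) = -14.4 − T → 0.5·T = -23.1 − (-14.4) = -8.7.
T = -8.7/0.5 = -17.4 dBFS.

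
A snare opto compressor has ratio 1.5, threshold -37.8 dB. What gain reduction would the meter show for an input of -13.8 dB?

8 dB

-13.8 dB exceeds the threshold by 24 dB.
A 1.5:1 ratio leaves 16 dB of that excess.
So the signal is attenuated by 24 − 16 = 8 dB.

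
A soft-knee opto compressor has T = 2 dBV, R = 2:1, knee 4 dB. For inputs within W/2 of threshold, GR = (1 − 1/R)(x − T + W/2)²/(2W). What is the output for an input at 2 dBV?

1.75 dBV

x − T + W/2 = 2 − 2 + 2 = 2.
GR = (1 − 1/2) × 2² / 8 = 0.5 × 4 / 8 = 0.25 dB.
Output = 2 − 0.25 = 1.75 dBV.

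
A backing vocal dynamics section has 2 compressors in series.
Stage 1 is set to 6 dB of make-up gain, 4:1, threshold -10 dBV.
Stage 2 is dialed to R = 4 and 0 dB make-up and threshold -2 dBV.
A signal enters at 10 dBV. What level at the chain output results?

-1.25 dBV

Stage 1: 10 dBV is 20 dB over -10 dBV; at 4:1 that becomes 5 dB over, giving -5 dBV; +6 dB make-up → 1 dBV.
Stage 2: overshoot 3 dB → 3/4 = 0.75 dB → -1.25 dBV.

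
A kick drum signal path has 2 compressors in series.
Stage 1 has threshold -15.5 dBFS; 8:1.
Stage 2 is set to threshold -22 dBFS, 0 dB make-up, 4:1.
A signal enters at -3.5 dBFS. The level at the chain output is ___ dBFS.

Stage 1: -3.5 dBFS is 12 dB over -15.5 dBFS; at 8:1 that becomes 1.5 dB over, giving -14 dBFS.
Stage 2: overshoot 8 dB → 8/4 = 2 dB → -20 dBFS.

-20 dBFS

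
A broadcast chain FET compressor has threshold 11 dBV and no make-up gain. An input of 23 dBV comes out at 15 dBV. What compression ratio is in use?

3:1

Input overshoot = 23 − 11 = 12 dB; output overshoot = 15 − 11 = 4 dB.
Ratio = 12 / 4 = 3.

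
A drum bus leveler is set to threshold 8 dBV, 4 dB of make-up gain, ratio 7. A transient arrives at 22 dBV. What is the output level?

The input is 14 dB above the 8 dBV threshold.
7:1 compression reduces that to 14/7 = 2 dB over.
That puts the output at 10 dBV; make-up adds 4 dB, giving 14 dBV.

14 dBV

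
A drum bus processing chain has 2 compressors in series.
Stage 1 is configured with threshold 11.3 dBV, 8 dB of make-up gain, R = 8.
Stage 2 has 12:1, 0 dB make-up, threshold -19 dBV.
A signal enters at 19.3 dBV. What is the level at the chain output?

Stage 1: 8 dB above 11.3 dBV, reduced 8:1 to 1 dB above → 12.3 dBV; +8 dB make-up → 20.3 dBV.
Stage 2: overshoot 39.3 dB → 39.3/12 = 3.275 dB → -15.725 dBV.

-15.725 dBV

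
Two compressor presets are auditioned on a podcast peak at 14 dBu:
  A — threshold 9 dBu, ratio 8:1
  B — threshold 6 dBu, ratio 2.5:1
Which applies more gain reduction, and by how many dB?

B, by 0.425 dB

A: 5 dB over, compressed to 0.625 dB over, so 4.375 dB of GR.
B: 8 dB over, compressed to 3.2 dB over, so 4.8 dB of GR.
B reduces 0.425 dB more.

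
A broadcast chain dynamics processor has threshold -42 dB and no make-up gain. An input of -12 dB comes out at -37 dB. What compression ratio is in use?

6:1

Input overshoot = -12 − (-42) = 30 dB; output overshoot = -37 − (-42) = 5 dB.
Ratio = 30 / 5 = 6.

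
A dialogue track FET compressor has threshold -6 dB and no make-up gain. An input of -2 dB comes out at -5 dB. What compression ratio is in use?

Input overshoot = -2 − (-6) = 4 dB; output overshoot = -5 − (-6) = 1 dB.
Ratio = 4 / 1 = 4.

4:1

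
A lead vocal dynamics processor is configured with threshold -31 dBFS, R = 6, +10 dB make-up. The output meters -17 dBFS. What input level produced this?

-7 dBFS

Before make-up, the level was -17 − 10 = -27 dBFS.
That's 4 dB above the -31 dBFS threshold.
Undo the ratio: input overshoot = 4 × 6 = 24 dB, giving input = -7 dBFS.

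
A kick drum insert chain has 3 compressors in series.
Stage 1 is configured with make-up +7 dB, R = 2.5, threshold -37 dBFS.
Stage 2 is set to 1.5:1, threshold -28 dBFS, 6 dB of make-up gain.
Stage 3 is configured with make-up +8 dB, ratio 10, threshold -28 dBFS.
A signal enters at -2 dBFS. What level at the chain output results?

-18.6 dBFS

Stage 1: overshoot 35 dB → 35/2.5 = 14 dB → -23 dBFS; +7 dB make-up → -16 dBFS.
Stage 2: 12 dB above -28 dBFS, reduced 1.5:1 to 8 dB above → -20 dBFS; +6 dB make-up → -14 dBFS.
Stage 3: overshoot 14 dB → 14/10 = 1.4 dB → -26.6 dBFS; +8 dB make-up → -18.6 dBFS.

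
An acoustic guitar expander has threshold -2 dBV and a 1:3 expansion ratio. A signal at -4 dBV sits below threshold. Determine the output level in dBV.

Below threshold, a 1:3 expander applies gain = (3−1)×(T − x) of attenuation.
(3−1) × 2 = 4 dB, so output = -4 − 4 = -8 dBV.

-8 dBV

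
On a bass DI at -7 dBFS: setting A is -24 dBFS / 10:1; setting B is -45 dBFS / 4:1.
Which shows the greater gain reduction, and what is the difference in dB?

B, by 13.2 dB

A: 17 dB over, compressed to 1.7 dB over, so 15.3 dB of GR.
B: 38 dB over, compressed to 9.5 dB over, so 28.5 dB of GR.
B reduces 13.2 dB more.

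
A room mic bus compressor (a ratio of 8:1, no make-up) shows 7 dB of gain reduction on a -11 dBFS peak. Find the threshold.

Input is 8 dB above T (since output overshoot × R = input overshoot: (-18 − T)·8 = -11 − T gives T = -19 dBFS).
Check: -19 + (-11 − (-19))/8 = -19 + 1 = -18 dBFS. ✓

-19 dBFS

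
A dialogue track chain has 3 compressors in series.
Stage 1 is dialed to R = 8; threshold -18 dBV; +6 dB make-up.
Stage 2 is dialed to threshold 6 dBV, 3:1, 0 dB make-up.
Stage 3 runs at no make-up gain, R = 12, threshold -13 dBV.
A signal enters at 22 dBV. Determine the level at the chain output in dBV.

Stage 1: 22 dBV is 40 dB over -18 dBV; at 8:1 that becomes 5 dB over, giving -13 dBV; +6 dB make-up → -7 dBV.
Stage 2: -7 dBV is at or below the 6 dBV threshold — no compression; output -7 dBV.
Stage 3: 6 dB above -13 dBV, reduced 12:1 to 0.5 dB above → -12.5 dBV.

-12.5 dBV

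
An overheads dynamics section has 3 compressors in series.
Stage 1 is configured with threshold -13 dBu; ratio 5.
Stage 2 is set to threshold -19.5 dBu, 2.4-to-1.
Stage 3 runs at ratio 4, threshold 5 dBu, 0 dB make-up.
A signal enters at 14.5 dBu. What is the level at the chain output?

-14.5 dBu

Stage 1: overshoot 27.5 dB → 27.5/5 = 5.5 dB → -7.5 dBu.
Stage 2: 12 dB above -19.5 dBu, reduced 2.4:1 to 5 dB above → -14.5 dBu.
Stage 3: -14.5 dBu ≤ 5 dBu, so stage 3 doesn't engage; output -14.5 dBu.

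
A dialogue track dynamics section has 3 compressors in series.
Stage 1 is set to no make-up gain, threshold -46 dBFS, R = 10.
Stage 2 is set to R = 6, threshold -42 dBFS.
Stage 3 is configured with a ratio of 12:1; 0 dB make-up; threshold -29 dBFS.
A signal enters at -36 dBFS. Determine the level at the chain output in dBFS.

Stage 1: -36 dBFS is 10 dB over -46 dBFS; at 10:1 that becomes 1 dB over, giving -45 dBFS.
Stage 2: -45 dBFS ≤ -42 dBFS, so stage 2 doesn't engage; output -45 dBFS.
Stage 3: -45 dBFS ≤ -29 dBFS, so stage 3 doesn't engage; output -45 dBFS.

-45 dBFS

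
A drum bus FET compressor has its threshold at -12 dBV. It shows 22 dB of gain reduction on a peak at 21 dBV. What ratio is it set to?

Input overshoot = 21 − (-12) = 33 dB.
Output overshoot = 33 − 22 = 11 dB.
Ratio = input overshoot / output overshoot = 33 / 11 = 3.

3:1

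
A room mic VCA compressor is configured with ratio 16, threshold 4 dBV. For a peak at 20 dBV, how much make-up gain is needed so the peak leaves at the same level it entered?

The peak compresses to 4 + 16/16 = 5 dBV.
To reach 20 dBV requires 20 − 5 = 15 dB of make-up.

15 dB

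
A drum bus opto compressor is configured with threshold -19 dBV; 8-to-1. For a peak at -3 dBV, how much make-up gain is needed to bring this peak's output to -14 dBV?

3 dB

Overshoot 16 dB → 16/8 = 2 dB after compression, so the compressed level is -19 + 2 = -17 dBV.
Make-up = target − compressed = -14 − (-17) = 3 dB.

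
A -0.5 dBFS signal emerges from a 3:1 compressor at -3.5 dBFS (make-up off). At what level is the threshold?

Input is 4.5 dB above T (since output overshoot × R = input overshoot: (-3.5 − T)·3 = -0.5 − T gives T = -5 dBFS).
Check: -5 + (-0.5 − (-5))/3 = -5 + 1.5 = -3.5 dBFS. ✓

-5 dBFS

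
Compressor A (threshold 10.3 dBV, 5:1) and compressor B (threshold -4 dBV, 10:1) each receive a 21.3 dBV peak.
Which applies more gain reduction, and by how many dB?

B, by 13.97 dB

A: GR = 11 − 11/5 = 8.8 dB.
B: GR = 25.3 − 25.3/10 = 22.77 dB.
B applies 13.97 dB more gain reduction.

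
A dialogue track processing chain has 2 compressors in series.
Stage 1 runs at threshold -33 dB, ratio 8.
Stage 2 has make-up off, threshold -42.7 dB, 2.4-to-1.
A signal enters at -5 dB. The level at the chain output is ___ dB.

Stage 1: 28 dB above -33 dB, reduced 8:1 to 3.5 dB above → -29.5 dB.
Stage 2: -29.5 dB is 13.2 dB over -42.7 dB; at 2.4:1 that becomes 5.5 dB over, giving -37.2 dB.

-37.2 dB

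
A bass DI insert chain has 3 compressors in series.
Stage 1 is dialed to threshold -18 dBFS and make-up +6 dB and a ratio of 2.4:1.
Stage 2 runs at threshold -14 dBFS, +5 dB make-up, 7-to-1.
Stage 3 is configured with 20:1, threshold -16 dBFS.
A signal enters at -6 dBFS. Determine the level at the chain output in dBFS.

-15.6 dBFS

Stage 1: overshoot 12 dB → 12/2.4 = 5 dB → -13 dBFS; +6 dB make-up → -7 dBFS.
Stage 2: -7 dBFS is 7 dB over -14 dBFS; at 7:1 that becomes 1 dB over, giving -13 dBFS; +5 dB make-up → -8 dBFS.
Stage 3: -8 dBFS is 8 dB over -16 dBFS; at 20:1 that becomes 0.4 dB over, giving -15.6 dBFS.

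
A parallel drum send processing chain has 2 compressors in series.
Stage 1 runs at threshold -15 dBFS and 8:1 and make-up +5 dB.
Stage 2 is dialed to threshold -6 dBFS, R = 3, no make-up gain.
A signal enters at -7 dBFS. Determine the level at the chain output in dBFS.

Stage 1: -7 dBFS is 8 dB over -15 dBFS; at 8:1 that becomes 1 dB over, giving -14 dBFS; +5 dB make-up → -9 dBFS.
Stage 2: below threshold (-9 ≤ -6); passes unchanged; output -9 dBFS.

-9 dBFS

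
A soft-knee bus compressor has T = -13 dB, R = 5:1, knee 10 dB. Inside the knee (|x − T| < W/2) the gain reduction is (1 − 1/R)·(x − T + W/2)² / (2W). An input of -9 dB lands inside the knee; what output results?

x − T + W/2 = -9 − (-13) + 5 = 9.
GR = (1 − 1/5) × 9² / 20 = 0.8 × 81 / 20 = 3.24 dB.
Output = -9 − 3.24 = -12.24 dB.

-12.24 dB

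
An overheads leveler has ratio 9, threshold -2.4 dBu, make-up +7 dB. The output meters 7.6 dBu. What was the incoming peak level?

24.6 dBu

Remove make-up: 7.6 − 7 = 0.6 dBu.
Post-compression overshoot = 0.6 − (-2.4) = 3 dB.
Before 9:1 compression the overshoot was 3 × 9 = 27 dB, so input = -2.4 + 27 = 24.6 dBu.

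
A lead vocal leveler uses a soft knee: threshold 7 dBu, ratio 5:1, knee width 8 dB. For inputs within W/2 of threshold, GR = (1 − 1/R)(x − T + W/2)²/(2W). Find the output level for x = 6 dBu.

x − T + W/2 = 6 − 7 + 4 = 3.
GR = (1 − 1/5) × 3² / 16 = 0.8 × 9 / 16 = 0.45 dB.
Output = 6 − 0.45 = 5.55 dBu.

5.55 dBu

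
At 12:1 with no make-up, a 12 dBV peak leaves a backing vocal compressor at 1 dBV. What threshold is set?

Gain reduction = 12 − 1 = 11 dB; output overshoot = GR / (R − 1) = 11 / 11 = 1 dB.
Threshold = output − output overshoot = 1 − 1 = 0 dBV.

0 dBV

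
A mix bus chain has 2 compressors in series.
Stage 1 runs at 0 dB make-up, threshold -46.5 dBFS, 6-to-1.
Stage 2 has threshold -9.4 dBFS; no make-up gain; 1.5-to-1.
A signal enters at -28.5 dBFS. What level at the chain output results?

Stage 1: -28.5 dBFS is 18 dB over -46.5 dBFS; at 6:1 that becomes 3 dB over, giving -43.5 dBFS.
Stage 2: below threshold (-43.5 ≤ -9.4); passes unchanged; output -43.5 dBFS.

-43.5 dBFS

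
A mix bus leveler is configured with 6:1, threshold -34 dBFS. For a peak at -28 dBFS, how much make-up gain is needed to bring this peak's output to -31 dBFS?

The peak compresses to -34 + 6/6 = -33 dBFS.
To reach -31 dBFS requires -31 − (-33) = 2 dB of make-up.

2 dB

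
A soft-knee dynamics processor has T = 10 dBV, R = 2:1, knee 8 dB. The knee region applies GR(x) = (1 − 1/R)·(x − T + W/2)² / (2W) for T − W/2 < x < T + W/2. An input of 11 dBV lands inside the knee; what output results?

x − T + W/2 = 11 − 10 + 4 = 5.
GR = (1 − 1/2) × 5² / 16 = 0.5 × 25 / 16 = 0.78125 dB.
Output = 11 − 0.78125 = 10.21875 dBV.

10.21875 dBV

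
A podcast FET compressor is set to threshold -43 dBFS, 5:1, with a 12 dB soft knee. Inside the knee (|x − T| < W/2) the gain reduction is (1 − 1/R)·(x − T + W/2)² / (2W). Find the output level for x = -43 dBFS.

-44.2 dBFS

x − T + W/2 = -43 − (-43) + 6 = 6.
GR = (1 − 1/5) × 6² / 24 = 0.8 × 36 / 24 = 1.2 dB.
Output = -43 − 1.2 = -44.2 dBFS.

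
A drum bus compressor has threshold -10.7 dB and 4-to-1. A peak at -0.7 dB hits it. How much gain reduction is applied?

Overshoot = -0.7 − (-10.7) = 10 dB.
At 4:1, output sits 10/4 = 2.5 dB above threshold.
GR = overshoot in − overshoot out = 10 − 2.5 = 7.5 dB.

7.5 dB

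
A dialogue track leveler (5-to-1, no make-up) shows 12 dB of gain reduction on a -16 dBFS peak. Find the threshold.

-31 dBFS

Let T be the threshold. Output overshoot = (input overshoot)/R, so -28 − T = (-16 − T)/5.
5·(-28 − T) = -16 − T → 4·T = -140 − (-16) = -124.
T = -124/4 = -31 dBFS.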